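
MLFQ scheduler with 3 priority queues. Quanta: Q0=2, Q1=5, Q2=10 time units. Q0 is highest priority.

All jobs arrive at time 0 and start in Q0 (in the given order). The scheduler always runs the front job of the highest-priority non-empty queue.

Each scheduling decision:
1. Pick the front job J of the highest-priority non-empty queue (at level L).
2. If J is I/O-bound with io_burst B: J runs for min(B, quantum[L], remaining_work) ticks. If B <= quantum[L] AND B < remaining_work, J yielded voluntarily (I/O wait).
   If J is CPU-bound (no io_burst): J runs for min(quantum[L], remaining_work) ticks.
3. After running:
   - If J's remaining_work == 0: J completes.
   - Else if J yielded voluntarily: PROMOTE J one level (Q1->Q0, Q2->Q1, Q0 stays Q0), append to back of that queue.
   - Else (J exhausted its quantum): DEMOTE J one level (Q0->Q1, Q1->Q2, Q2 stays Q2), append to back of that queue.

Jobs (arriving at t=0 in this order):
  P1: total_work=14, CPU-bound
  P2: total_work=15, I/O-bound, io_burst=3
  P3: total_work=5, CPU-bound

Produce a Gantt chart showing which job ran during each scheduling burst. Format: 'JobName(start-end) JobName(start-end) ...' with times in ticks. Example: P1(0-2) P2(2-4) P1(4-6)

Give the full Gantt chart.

t=0-2: P1@Q0 runs 2, rem=12, quantum used, demote→Q1. Q0=[P2,P3] Q1=[P1] Q2=[]
t=2-4: P2@Q0 runs 2, rem=13, quantum used, demote→Q1. Q0=[P3] Q1=[P1,P2] Q2=[]
t=4-6: P3@Q0 runs 2, rem=3, quantum used, demote→Q1. Q0=[] Q1=[P1,P2,P3] Q2=[]
t=6-11: P1@Q1 runs 5, rem=7, quantum used, demote→Q2. Q0=[] Q1=[P2,P3] Q2=[P1]
t=11-14: P2@Q1 runs 3, rem=10, I/O yield, promote→Q0. Q0=[P2] Q1=[P3] Q2=[P1]
t=14-16: P2@Q0 runs 2, rem=8, quantum used, demote→Q1. Q0=[] Q1=[P3,P2] Q2=[P1]
t=16-19: P3@Q1 runs 3, rem=0, completes. Q0=[] Q1=[P2] Q2=[P1]
t=19-22: P2@Q1 runs 3, rem=5, I/O yield, promote→Q0. Q0=[P2] Q1=[] Q2=[P1]
t=22-24: P2@Q0 runs 2, rem=3, quantum used, demote→Q1. Q0=[] Q1=[P2] Q2=[P1]
t=24-27: P2@Q1 runs 3, rem=0, completes. Q0=[] Q1=[] Q2=[P1]
t=27-34: P1@Q2 runs 7, rem=0, completes. Q0=[] Q1=[] Q2=[]

Answer: P1(0-2) P2(2-4) P3(4-6) P1(6-11) P2(11-14) P2(14-16) P3(16-19) P2(19-22) P2(22-24) P2(24-27) P1(27-34)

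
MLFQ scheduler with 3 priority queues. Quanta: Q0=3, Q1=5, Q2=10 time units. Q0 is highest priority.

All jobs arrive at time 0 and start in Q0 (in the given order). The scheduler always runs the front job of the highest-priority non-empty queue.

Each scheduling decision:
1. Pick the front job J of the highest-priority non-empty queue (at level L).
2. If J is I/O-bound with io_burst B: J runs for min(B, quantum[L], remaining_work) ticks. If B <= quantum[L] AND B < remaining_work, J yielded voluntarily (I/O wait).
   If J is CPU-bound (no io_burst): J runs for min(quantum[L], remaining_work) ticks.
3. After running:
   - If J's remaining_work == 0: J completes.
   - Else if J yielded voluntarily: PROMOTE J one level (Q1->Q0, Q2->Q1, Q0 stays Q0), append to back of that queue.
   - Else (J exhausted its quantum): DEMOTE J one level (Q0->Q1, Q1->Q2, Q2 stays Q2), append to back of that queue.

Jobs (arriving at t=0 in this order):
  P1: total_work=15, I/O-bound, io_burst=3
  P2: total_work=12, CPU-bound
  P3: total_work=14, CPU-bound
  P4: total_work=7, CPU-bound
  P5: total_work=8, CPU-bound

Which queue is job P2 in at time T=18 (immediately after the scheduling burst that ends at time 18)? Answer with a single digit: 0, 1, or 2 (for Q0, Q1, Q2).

Answer: 1

Derivation:
t=0-3: P1@Q0 runs 3, rem=12, I/O yield, promote→Q0. Q0=[P2,P3,P4,P5,P1] Q1=[] Q2=[]
t=3-6: P2@Q0 runs 3, rem=9, quantum used, demote→Q1. Q0=[P3,P4,P5,P1] Q1=[P2] Q2=[]
t=6-9: P3@Q0 runs 3, rem=11, quantum used, demote→Q1. Q0=[P4,P5,P1] Q1=[P2,P3] Q2=[]
t=9-12: P4@Q0 runs 3, rem=4, quantum used, demote→Q1. Q0=[P5,P1] Q1=[P2,P3,P4] Q2=[]
t=12-15: P5@Q0 runs 3, rem=5, quantum used, demote→Q1. Q0=[P1] Q1=[P2,P3,P4,P5] Q2=[]
t=15-18: P1@Q0 runs 3, rem=9, I/O yield, promote→Q0. Q0=[P1] Q1=[P2,P3,P4,P5] Q2=[]
t=18-21: P1@Q0 runs 3, rem=6, I/O yield, promote→Q0. Q0=[P1] Q1=[P2,P3,P4,P5] Q2=[]
t=21-24: P1@Q0 runs 3, rem=3, I/O yield, promote→Q0. Q0=[P1] Q1=[P2,P3,P4,P5] Q2=[]
t=24-27: P1@Q0 runs 3, rem=0, completes. Q0=[] Q1=[P2,P3,P4,P5] Q2=[]
t=27-32: P2@Q1 runs 5, rem=4, quantum used, demote→Q2. Q0=[] Q1=[P3,P4,P5] Q2=[P2]
t=32-37: P3@Q1 runs 5, rem=6, quantum used, demote→Q2. Q0=[] Q1=[P4,P5] Q2=[P2,P3]
t=37-41: P4@Q1 runs 4, rem=0, completes. Q0=[] Q1=[P5] Q2=[P2,P3]
t=41-46: P5@Q1 runs 5, rem=0, completes. Q0=[] Q1=[] Q2=[P2,P3]
t=46-50: P2@Q2 runs 4, rem=0, completes. Q0=[] Q1=[] Q2=[P3]
t=50-56: P3@Q2 runs 6, rem=0, completes. Q0=[] Q1=[] Q2=[]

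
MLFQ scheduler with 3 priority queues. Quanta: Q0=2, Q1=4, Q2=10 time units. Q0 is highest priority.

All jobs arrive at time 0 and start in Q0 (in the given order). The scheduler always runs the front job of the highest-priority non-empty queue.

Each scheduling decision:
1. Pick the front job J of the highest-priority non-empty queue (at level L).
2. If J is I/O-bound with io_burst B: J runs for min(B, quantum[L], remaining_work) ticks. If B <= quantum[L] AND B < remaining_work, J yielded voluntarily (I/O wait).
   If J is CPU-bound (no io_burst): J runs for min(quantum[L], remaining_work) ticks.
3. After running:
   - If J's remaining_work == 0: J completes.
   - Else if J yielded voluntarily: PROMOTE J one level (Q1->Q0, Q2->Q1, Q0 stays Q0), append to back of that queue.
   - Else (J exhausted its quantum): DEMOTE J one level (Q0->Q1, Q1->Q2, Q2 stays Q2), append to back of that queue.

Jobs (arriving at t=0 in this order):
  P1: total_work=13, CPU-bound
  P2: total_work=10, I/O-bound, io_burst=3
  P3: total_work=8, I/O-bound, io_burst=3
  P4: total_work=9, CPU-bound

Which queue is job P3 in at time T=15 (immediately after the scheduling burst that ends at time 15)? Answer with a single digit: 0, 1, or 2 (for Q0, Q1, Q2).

Answer: 1

Derivation:
t=0-2: P1@Q0 runs 2, rem=11, quantum used, demote→Q1. Q0=[P2,P3,P4] Q1=[P1] Q2=[]
t=2-4: P2@Q0 runs 2, rem=8, quantum used, demote→Q1. Q0=[P3,P4] Q1=[P1,P2] Q2=[]
t=4-6: P3@Q0 runs 2, rem=6, quantum used, demote→Q1. Q0=[P4] Q1=[P1,P2,P3] Q2=[]
t=6-8: P4@Q0 runs 2, rem=7, quantum used, demote→Q1. Q0=[] Q1=[P1,P2,P3,P4] Q2=[]
t=8-12: P1@Q1 runs 4, rem=7, quantum used, demote→Q2. Q0=[] Q1=[P2,P3,P4] Q2=[P1]
t=12-15: P2@Q1 runs 3, rem=5, I/O yield, promote→Q0. Q0=[P2] Q1=[P3,P4] Q2=[P1]
t=15-17: P2@Q0 runs 2, rem=3, quantum used, demote→Q1. Q0=[] Q1=[P3,P4,P2] Q2=[P1]
t=17-20: P3@Q1 runs 3, rem=3, I/O yield, promote→Q0. Q0=[P3] Q1=[P4,P2] Q2=[P1]
t=20-22: P3@Q0 runs 2, rem=1, quantum used, demote→Q1. Q0=[] Q1=[P4,P2,P3] Q2=[P1]
t=22-26: P4@Q1 runs 4, rem=3, quantum used, demote→Q2. Q0=[] Q1=[P2,P3] Q2=[P1,P4]
t=26-29: P2@Q1 runs 3, rem=0, completes. Q0=[] Q1=[P3] Q2=[P1,P4]
t=29-30: P3@Q1 runs 1, rem=0, completes. Q0=[] Q1=[] Q2=[P1,P4]
t=30-37: P1@Q2 runs 7, rem=0, completes. Q0=[] Q1=[] Q2=[P4]
t=37-40: P4@Q2 runs 3, rem=0, completes. Q0=[] Q1=[] Q2=[]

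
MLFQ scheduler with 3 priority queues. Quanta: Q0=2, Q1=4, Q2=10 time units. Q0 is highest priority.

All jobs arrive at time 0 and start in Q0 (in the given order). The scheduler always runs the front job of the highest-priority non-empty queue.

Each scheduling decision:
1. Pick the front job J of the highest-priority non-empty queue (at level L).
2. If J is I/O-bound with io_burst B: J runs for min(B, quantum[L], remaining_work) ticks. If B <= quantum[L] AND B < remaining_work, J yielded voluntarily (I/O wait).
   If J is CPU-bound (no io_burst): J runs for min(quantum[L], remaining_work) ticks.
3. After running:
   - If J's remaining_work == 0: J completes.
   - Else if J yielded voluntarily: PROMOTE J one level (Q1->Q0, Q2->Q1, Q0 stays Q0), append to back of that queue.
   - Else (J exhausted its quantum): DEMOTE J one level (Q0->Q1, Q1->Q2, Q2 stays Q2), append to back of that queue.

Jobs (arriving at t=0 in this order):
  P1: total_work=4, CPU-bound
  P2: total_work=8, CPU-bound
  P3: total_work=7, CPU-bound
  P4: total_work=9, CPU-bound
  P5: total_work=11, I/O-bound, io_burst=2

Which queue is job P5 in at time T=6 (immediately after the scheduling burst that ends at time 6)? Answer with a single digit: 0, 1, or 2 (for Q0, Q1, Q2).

t=0-2: P1@Q0 runs 2, rem=2, quantum used, demote→Q1. Q0=[P2,P3,P4,P5] Q1=[P1] Q2=[]
t=2-4: P2@Q0 runs 2, rem=6, quantum used, demote→Q1. Q0=[P3,P4,P5] Q1=[P1,P2] Q2=[]
t=4-6: P3@Q0 runs 2, rem=5, quantum used, demote→Q1. Q0=[P4,P5] Q1=[P1,P2,P3] Q2=[]
t=6-8: P4@Q0 runs 2, rem=7, quantum used, demote→Q1. Q0=[P5] Q1=[P1,P2,P3,P4] Q2=[]
t=8-10: P5@Q0 runs 2, rem=9, I/O yield, promote→Q0. Q0=[P5] Q1=[P1,P2,P3,P4] Q2=[]
t=10-12: P5@Q0 runs 2, rem=7, I/O yield, promote→Q0. Q0=[P5] Q1=[P1,P2,P3,P4] Q2=[]
t=12-14: P5@Q0 runs 2, rem=5, I/O yield, promote→Q0. Q0=[P5] Q1=[P1,P2,P3,P4] Q2=[]
t=14-16: P5@Q0 runs 2, rem=3, I/O yield, promote→Q0. Q0=[P5] Q1=[P1,P2,P3,P4] Q2=[]
t=16-18: P5@Q0 runs 2, rem=1, I/O yield, promote→Q0. Q0=[P5] Q1=[P1,P2,P3,P4] Q2=[]
t=18-19: P5@Q0 runs 1, rem=0, completes. Q0=[] Q1=[P1,P2,P3,P4] Q2=[]
t=19-21: P1@Q1 runs 2, rem=0, completes. Q0=[] Q1=[P2,P3,P4] Q2=[]
t=21-25: P2@Q1 runs 4, rem=2, quantum used, demote→Q2. Q0=[] Q1=[P3,P4] Q2=[P2]
t=25-29: P3@Q1 runs 4, rem=1, quantum used, demote→Q2. Q0=[] Q1=[P4] Q2=[P2,P3]
t=29-33: P4@Q1 runs 4, rem=3, quantum used, demote→Q2. Q0=[] Q1=[] Q2=[P2,P3,P4]
t=33-35: P2@Q2 runs 2, rem=0, completes. Q0=[] Q1=[] Q2=[P3,P4]
t=35-36: P3@Q2 runs 1, rem=0, completes. Q0=[] Q1=[] Q2=[P4]
t=36-39: P4@Q2 runs 3, rem=0, completes. Q0=[] Q1=[] Q2=[]

Answer: 0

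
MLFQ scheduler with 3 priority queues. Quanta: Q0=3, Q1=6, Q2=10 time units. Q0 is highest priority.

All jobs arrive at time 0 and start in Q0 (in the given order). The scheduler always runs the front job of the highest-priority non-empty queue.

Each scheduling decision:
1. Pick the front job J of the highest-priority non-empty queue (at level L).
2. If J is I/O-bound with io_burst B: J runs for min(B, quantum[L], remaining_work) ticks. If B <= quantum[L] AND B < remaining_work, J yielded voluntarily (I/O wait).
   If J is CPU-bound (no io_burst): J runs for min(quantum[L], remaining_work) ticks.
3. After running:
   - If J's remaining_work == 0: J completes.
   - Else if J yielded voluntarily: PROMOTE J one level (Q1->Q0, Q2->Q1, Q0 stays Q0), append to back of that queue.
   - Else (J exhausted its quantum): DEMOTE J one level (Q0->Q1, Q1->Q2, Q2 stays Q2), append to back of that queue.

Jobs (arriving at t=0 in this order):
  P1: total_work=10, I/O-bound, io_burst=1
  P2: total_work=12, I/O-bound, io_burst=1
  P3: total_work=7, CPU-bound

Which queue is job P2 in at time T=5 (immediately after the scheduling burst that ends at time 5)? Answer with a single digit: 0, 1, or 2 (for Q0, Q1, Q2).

t=0-1: P1@Q0 runs 1, rem=9, I/O yield, promote→Q0. Q0=[P2,P3,P1] Q1=[] Q2=[]
t=1-2: P2@Q0 runs 1, rem=11, I/O yield, promote→Q0. Q0=[P3,P1,P2] Q1=[] Q2=[]
t=2-5: P3@Q0 runs 3, rem=4, quantum used, demote→Q1. Q0=[P1,P2] Q1=[P3] Q2=[]
t=5-6: P1@Q0 runs 1, rem=8, I/O yield, promote→Q0. Q0=[P2,P1] Q1=[P3] Q2=[]
t=6-7: P2@Q0 runs 1, rem=10, I/O yield, promote→Q0. Q0=[P1,P2] Q1=[P3] Q2=[]
t=7-8: P1@Q0 runs 1, rem=7, I/O yield, promote→Q0. Q0=[P2,P1] Q1=[P3] Q2=[]
t=8-9: P2@Q0 runs 1, rem=9, I/O yield, promote→Q0. Q0=[P1,P2] Q1=[P3] Q2=[]
t=9-10: P1@Q0 runs 1, rem=6, I/O yield, promote→Q0. Q0=[P2,P1] Q1=[P3] Q2=[]
t=10-11: P2@Q0 runs 1, rem=8, I/O yield, promote→Q0. Q0=[P1,P2] Q1=[P3] Q2=[]
t=11-12: P1@Q0 runs 1, rem=5, I/O yield, promote→Q0. Q0=[P2,P1] Q1=[P3] Q2=[]
t=12-13: P2@Q0 runs 1, rem=7, I/O yield, promote→Q0. Q0=[P1,P2] Q1=[P3] Q2=[]
t=13-14: P1@Q0 runs 1, rem=4, I/O yield, promote→Q0. Q0=[P2,P1] Q1=[P3] Q2=[]
t=14-15: P2@Q0 runs 1, rem=6, I/O yield, promote→Q0. Q0=[P1,P2] Q1=[P3] Q2=[]
t=15-16: P1@Q0 runs 1, rem=3, I/O yield, promote→Q0. Q0=[P2,P1] Q1=[P3] Q2=[]
t=16-17: P2@Q0 runs 1, rem=5, I/O yield, promote→Q0. Q0=[P1,P2] Q1=[P3] Q2=[]
t=17-18: P1@Q0 runs 1, rem=2, I/O yield, promote→Q0. Q0=[P2,P1] Q1=[P3] Q2=[]
t=18-19: P2@Q0 runs 1, rem=4, I/O yield, promote→Q0. Q0=[P1,P2] Q1=[P3] Q2=[]
t=19-20: P1@Q0 runs 1, rem=1, I/O yield, promote→Q0. Q0=[P2,P1] Q1=[P3] Q2=[]
t=20-21: P2@Q0 runs 1, rem=3, I/O yield, promote→Q0. Q0=[P1,P2] Q1=[P3] Q2=[]
t=21-22: P1@Q0 runs 1, rem=0, completes. Q0=[P2] Q1=[P3] Q2=[]
t=22-23: P2@Q0 runs 1, rem=2, I/O yield, promote→Q0. Q0=[P2] Q1=[P3] Q2=[]
t=23-24: P2@Q0 runs 1, rem=1, I/O yield, promote→Q0. Q0=[P2] Q1=[P3] Q2=[]
t=24-25: P2@Q0 runs 1, rem=0, completes. Q0=[] Q1=[P3] Q2=[]
t=25-29: P3@Q1 runs 4, rem=0, completes. Q0=[] Q1=[] Q2=[]

Answer: 0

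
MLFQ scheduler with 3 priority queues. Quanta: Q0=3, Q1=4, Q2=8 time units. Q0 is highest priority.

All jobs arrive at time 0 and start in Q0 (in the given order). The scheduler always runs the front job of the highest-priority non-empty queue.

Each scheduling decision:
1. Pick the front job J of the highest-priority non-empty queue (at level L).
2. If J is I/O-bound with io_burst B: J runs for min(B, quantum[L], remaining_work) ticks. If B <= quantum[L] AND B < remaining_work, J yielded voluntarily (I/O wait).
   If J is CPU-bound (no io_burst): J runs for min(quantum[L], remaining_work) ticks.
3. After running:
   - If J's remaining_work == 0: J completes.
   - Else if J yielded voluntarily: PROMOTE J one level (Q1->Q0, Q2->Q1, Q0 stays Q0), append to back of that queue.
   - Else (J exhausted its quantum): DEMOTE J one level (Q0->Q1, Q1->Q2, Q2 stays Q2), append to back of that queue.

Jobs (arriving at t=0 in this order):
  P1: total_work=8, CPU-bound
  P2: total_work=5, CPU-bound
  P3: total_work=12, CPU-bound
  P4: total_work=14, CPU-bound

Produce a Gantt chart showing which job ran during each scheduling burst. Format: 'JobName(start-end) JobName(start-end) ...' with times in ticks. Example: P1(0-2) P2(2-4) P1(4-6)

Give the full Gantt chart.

t=0-3: P1@Q0 runs 3, rem=5, quantum used, demote→Q1. Q0=[P2,P3,P4] Q1=[P1] Q2=[]
t=3-6: P2@Q0 runs 3, rem=2, quantum used, demote→Q1. Q0=[P3,P4] Q1=[P1,P2] Q2=[]
t=6-9: P3@Q0 runs 3, rem=9, quantum used, demote→Q1. Q0=[P4] Q1=[P1,P2,P3] Q2=[]
t=9-12: P4@Q0 runs 3, rem=11, quantum used, demote→Q1. Q0=[] Q1=[P1,P2,P3,P4] Q2=[]
t=12-16: P1@Q1 runs 4, rem=1, quantum used, demote→Q2. Q0=[] Q1=[P2,P3,P4] Q2=[P1]
t=16-18: P2@Q1 runs 2, rem=0, completes. Q0=[] Q1=[P3,P4] Q2=[P1]
t=18-22: P3@Q1 runs 4, rem=5, quantum used, demote→Q2. Q0=[] Q1=[P4] Q2=[P1,P3]
t=22-26: P4@Q1 runs 4, rem=7, quantum used, demote→Q2. Q0=[] Q1=[] Q2=[P1,P3,P4]
t=26-27: P1@Q2 runs 1, rem=0, completes. Q0=[] Q1=[] Q2=[P3,P4]
t=27-32: P3@Q2 runs 5, rem=0, completes. Q0=[] Q1=[] Q2=[P4]
t=32-39: P4@Q2 runs 7, rem=0, completes. Q0=[] Q1=[] Q2=[]

Answer: P1(0-3) P2(3-6) P3(6-9) P4(9-12) P1(12-16) P2(16-18) P3(18-22) P4(22-26) P1(26-27) P3(27-32) P4(32-39)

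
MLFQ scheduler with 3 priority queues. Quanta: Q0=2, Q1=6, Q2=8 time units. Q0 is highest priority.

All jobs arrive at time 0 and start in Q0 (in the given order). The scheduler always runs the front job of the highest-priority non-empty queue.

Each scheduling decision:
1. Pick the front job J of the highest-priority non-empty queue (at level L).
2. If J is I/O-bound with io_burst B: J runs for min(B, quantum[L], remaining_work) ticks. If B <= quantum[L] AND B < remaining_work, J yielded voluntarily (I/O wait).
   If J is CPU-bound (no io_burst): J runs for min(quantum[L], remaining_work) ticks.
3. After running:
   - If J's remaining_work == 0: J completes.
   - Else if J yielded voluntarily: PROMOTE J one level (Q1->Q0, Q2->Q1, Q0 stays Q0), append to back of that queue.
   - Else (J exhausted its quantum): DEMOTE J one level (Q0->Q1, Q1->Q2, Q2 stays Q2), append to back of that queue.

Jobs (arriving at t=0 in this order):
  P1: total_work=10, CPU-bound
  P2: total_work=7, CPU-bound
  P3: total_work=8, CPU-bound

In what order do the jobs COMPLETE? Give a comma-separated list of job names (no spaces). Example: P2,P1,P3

Answer: P2,P3,P1

Derivation:
t=0-2: P1@Q0 runs 2, rem=8, quantum used, demote→Q1. Q0=[P2,P3] Q1=[P1] Q2=[]
t=2-4: P2@Q0 runs 2, rem=5, quantum used, demote→Q1. Q0=[P3] Q1=[P1,P2] Q2=[]
t=4-6: P3@Q0 runs 2, rem=6, quantum used, demote→Q1. Q0=[] Q1=[P1,P2,P3] Q2=[]
t=6-12: P1@Q1 runs 6, rem=2, quantum used, demote→Q2. Q0=[] Q1=[P2,P3] Q2=[P1]
t=12-17: P2@Q1 runs 5, rem=0, completes. Q0=[] Q1=[P3] Q2=[P1]
t=17-23: P3@Q1 runs 6, rem=0, completes. Q0=[] Q1=[] Q2=[P1]
t=23-25: P1@Q2 runs 2, rem=0, completes. Q0=[] Q1=[] Q2=[]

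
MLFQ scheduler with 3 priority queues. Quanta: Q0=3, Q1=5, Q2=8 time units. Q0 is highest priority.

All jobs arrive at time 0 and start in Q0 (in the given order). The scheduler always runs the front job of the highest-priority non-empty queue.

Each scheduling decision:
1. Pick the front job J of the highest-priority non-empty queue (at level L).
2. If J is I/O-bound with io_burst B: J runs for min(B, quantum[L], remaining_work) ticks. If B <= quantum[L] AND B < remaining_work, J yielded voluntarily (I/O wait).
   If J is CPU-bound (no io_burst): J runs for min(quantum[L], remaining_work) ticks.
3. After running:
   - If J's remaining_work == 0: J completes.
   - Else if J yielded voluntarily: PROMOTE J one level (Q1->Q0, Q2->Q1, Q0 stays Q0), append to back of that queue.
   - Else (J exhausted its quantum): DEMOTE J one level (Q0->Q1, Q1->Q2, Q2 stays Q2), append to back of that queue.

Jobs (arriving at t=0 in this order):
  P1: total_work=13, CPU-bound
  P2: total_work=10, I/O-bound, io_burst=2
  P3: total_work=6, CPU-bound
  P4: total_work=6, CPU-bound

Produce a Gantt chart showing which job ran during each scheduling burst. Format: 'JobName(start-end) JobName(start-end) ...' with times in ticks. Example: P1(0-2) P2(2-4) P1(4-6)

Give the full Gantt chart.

Answer: P1(0-3) P2(3-5) P3(5-8) P4(8-11) P2(11-13) P2(13-15) P2(15-17) P2(17-19) P1(19-24) P3(24-27) P4(27-30) P1(30-35)

Derivation:
t=0-3: P1@Q0 runs 3, rem=10, quantum used, demote→Q1. Q0=[P2,P3,P4] Q1=[P1] Q2=[]
t=3-5: P2@Q0 runs 2, rem=8, I/O yield, promote→Q0. Q0=[P3,P4,P2] Q1=[P1] Q2=[]
t=5-8: P3@Q0 runs 3, rem=3, quantum used, demote→Q1. Q0=[P4,P2] Q1=[P1,P3] Q2=[]
t=8-11: P4@Q0 runs 3, rem=3, quantum used, demote→Q1. Q0=[P2] Q1=[P1,P3,P4] Q2=[]
t=11-13: P2@Q0 runs 2, rem=6, I/O yield, promote→Q0. Q0=[P2] Q1=[P1,P3,P4] Q2=[]
t=13-15: P2@Q0 runs 2, rem=4, I/O yield, promote→Q0. Q0=[P2] Q1=[P1,P3,P4] Q2=[]
t=15-17: P2@Q0 runs 2, rem=2, I/O yield, promote→Q0. Q0=[P2] Q1=[P1,P3,P4] Q2=[]
t=17-19: P2@Q0 runs 2, rem=0, completes. Q0=[] Q1=[P1,P3,P4] Q2=[]
t=19-24: P1@Q1 runs 5, rem=5, quantum used, demote→Q2. Q0=[] Q1=[P3,P4] Q2=[P1]
t=24-27: P3@Q1 runs 3, rem=0, completes. Q0=[] Q1=[P4] Q2=[P1]
t=27-30: P4@Q1 runs 3, rem=0, completes. Q0=[] Q1=[] Q2=[P1]
t=30-35: P1@Q2 runs 5, rem=0, completes. Q0=[] Q1=[] Q2=[]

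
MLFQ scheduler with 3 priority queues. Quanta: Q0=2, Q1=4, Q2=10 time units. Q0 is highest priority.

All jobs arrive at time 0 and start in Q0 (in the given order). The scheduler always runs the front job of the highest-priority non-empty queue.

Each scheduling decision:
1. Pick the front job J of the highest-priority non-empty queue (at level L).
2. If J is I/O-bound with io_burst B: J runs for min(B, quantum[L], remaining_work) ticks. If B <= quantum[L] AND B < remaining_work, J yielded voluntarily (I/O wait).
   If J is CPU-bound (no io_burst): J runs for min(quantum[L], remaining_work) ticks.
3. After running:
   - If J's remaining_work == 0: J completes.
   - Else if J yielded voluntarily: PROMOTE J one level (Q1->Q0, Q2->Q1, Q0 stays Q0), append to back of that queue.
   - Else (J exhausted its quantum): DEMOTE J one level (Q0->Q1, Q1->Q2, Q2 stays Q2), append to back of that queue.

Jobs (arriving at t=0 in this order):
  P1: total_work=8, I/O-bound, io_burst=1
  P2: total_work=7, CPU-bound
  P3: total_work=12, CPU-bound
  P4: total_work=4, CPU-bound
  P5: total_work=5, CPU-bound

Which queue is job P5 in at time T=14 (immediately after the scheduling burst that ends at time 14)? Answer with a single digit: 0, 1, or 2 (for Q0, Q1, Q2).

t=0-1: P1@Q0 runs 1, rem=7, I/O yield, promote→Q0. Q0=[P2,P3,P4,P5,P1] Q1=[] Q2=[]
t=1-3: P2@Q0 runs 2, rem=5, quantum used, demote→Q1. Q0=[P3,P4,P5,P1] Q1=[P2] Q2=[]
t=3-5: P3@Q0 runs 2, rem=10, quantum used, demote→Q1. Q0=[P4,P5,P1] Q1=[P2,P3] Q2=[]
t=5-7: P4@Q0 runs 2, rem=2, quantum used, demote→Q1. Q0=[P5,P1] Q1=[P2,P3,P4] Q2=[]
t=7-9: P5@Q0 runs 2, rem=3, quantum used, demote→Q1. Q0=[P1] Q1=[P2,P3,P4,P5] Q2=[]
t=9-10: P1@Q0 runs 1, rem=6, I/O yield, promote→Q0. Q0=[P1] Q1=[P2,P3,P4,P5] Q2=[]
t=10-11: P1@Q0 runs 1, rem=5, I/O yield, promote→Q0. Q0=[P1] Q1=[P2,P3,P4,P5] Q2=[]
t=11-12: P1@Q0 runs 1, rem=4, I/O yield, promote→Q0. Q0=[P1] Q1=[P2,P3,P4,P5] Q2=[]
t=12-13: P1@Q0 runs 1, rem=3, I/O yield, promote→Q0. Q0=[P1] Q1=[P2,P3,P4,P5] Q2=[]
t=13-14: P1@Q0 runs 1, rem=2, I/O yield, promote→Q0. Q0=[P1] Q1=[P2,P3,P4,P5] Q2=[]
t=14-15: P1@Q0 runs 1, rem=1, I/O yield, promote→Q0. Q0=[P1] Q1=[P2,P3,P4,P5] Q2=[]
t=15-16: P1@Q0 runs 1, rem=0, completes. Q0=[] Q1=[P2,P3,P4,P5] Q2=[]
t=16-20: P2@Q1 runs 4, rem=1, quantum used, demote→Q2. Q0=[] Q1=[P3,P4,P5] Q2=[P2]
t=20-24: P3@Q1 runs 4, rem=6, quantum used, demote→Q2. Q0=[] Q1=[P4,P5] Q2=[P2,P3]
t=24-26: P4@Q1 runs 2, rem=0, completes. Q0=[] Q1=[P5] Q2=[P2,P3]
t=26-29: P5@Q1 runs 3, rem=0, completes. Q0=[] Q1=[] Q2=[P2,P3]
t=29-30: P2@Q2 runs 1, rem=0, completes. Q0=[] Q1=[] Q2=[P3]
t=30-36: P3@Q2 runs 6, rem=0, completes. Q0=[] Q1=[] Q2=[]

Answer: 1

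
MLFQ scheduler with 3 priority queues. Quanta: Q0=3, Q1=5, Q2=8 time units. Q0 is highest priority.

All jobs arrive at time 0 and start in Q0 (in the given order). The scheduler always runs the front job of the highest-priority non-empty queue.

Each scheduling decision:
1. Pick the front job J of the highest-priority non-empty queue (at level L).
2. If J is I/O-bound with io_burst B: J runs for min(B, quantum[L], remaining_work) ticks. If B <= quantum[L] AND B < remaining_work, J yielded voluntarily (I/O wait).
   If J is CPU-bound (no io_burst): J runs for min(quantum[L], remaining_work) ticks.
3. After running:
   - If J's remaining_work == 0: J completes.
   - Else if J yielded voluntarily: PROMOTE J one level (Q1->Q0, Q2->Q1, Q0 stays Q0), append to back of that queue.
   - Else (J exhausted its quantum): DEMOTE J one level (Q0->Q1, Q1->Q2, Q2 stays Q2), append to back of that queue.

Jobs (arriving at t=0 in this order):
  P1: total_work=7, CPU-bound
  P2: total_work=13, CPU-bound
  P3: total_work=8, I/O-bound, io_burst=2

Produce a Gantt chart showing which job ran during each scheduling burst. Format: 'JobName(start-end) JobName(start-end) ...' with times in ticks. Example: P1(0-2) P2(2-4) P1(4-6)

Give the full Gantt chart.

Answer: P1(0-3) P2(3-6) P3(6-8) P3(8-10) P3(10-12) P3(12-14) P1(14-18) P2(18-23) P2(23-28)

Derivation:
t=0-3: P1@Q0 runs 3, rem=4, quantum used, demote→Q1. Q0=[P2,P3] Q1=[P1] Q2=[]
t=3-6: P2@Q0 runs 3, rem=10, quantum used, demote→Q1. Q0=[P3] Q1=[P1,P2] Q2=[]
t=6-8: P3@Q0 runs 2, rem=6, I/O yield, promote→Q0. Q0=[P3] Q1=[P1,P2] Q2=[]
t=8-10: P3@Q0 runs 2, rem=4, I/O yield, promote→Q0. Q0=[P3] Q1=[P1,P2] Q2=[]
t=10-12: P3@Q0 runs 2, rem=2, I/O yield, promote→Q0. Q0=[P3] Q1=[P1,P2] Q2=[]
t=12-14: P3@Q0 runs 2, rem=0, completes. Q0=[] Q1=[P1,P2] Q2=[]
t=14-18: P1@Q1 runs 4, rem=0, completes. Q0=[] Q1=[P2] Q2=[]
t=18-23: P2@Q1 runs 5, rem=5, quantum used, demote→Q2. Q0=[] Q1=[] Q2=[P2]
t=23-28: P2@Q2 runs 5, rem=0, completes. Q0=[] Q1=[] Q2=[]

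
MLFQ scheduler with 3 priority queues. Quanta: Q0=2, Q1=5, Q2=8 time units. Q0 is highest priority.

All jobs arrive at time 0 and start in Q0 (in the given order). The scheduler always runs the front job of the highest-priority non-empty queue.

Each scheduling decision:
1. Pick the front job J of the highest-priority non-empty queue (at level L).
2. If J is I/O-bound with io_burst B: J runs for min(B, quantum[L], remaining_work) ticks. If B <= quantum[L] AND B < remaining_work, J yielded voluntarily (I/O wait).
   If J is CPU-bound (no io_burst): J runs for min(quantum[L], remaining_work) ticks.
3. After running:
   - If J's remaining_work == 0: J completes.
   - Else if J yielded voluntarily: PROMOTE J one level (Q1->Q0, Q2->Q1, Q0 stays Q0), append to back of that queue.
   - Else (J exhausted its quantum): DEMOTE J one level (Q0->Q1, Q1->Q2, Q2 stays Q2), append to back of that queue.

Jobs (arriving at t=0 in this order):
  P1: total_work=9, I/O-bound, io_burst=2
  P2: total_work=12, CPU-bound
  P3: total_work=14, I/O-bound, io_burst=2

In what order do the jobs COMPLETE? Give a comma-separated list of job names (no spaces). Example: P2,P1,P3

Answer: P1,P3,P2

Derivation:
t=0-2: P1@Q0 runs 2, rem=7, I/O yield, promote→Q0. Q0=[P2,P3,P1] Q1=[] Q2=[]
t=2-4: P2@Q0 runs 2, rem=10, quantum used, demote→Q1. Q0=[P3,P1] Q1=[P2] Q2=[]
t=4-6: P3@Q0 runs 2, rem=12, I/O yield, promote→Q0. Q0=[P1,P3] Q1=[P2] Q2=[]
t=6-8: P1@Q0 runs 2, rem=5, I/O yield, promote→Q0. Q0=[P3,P1] Q1=[P2] Q2=[]
t=8-10: P3@Q0 runs 2, rem=10, I/O yield, promote→Q0. Q0=[P1,P3] Q1=[P2] Q2=[]
t=10-12: P1@Q0 runs 2, rem=3, I/O yield, promote→Q0. Q0=[P3,P1] Q1=[P2] Q2=[]
t=12-14: P3@Q0 runs 2, rem=8, I/O yield, promote→Q0. Q0=[P1,P3] Q1=[P2] Q2=[]
t=14-16: P1@Q0 runs 2, rem=1, I/O yield, promote→Q0. Q0=[P3,P1] Q1=[P2] Q2=[]
t=16-18: P3@Q0 runs 2, rem=6, I/O yield, promote→Q0. Q0=[P1,P3] Q1=[P2] Q2=[]
t=18-19: P1@Q0 runs 1, rem=0, completes. Q0=[P3] Q1=[P2] Q2=[]
t=19-21: P3@Q0 runs 2, rem=4, I/O yield, promote→Q0. Q0=[P3] Q1=[P2] Q2=[]
t=21-23: P3@Q0 runs 2, rem=2, I/O yield, promote→Q0. Q0=[P3] Q1=[P2] Q2=[]
t=23-25: P3@Q0 runs 2, rem=0, completes. Q0=[] Q1=[P2] Q2=[]
t=25-30: P2@Q1 runs 5, rem=5, quantum used, demote→Q2. Q0=[] Q1=[] Q2=[P2]
t=30-35: P2@Q2 runs 5, rem=0, completes. Q0=[] Q1=[] Q2=[]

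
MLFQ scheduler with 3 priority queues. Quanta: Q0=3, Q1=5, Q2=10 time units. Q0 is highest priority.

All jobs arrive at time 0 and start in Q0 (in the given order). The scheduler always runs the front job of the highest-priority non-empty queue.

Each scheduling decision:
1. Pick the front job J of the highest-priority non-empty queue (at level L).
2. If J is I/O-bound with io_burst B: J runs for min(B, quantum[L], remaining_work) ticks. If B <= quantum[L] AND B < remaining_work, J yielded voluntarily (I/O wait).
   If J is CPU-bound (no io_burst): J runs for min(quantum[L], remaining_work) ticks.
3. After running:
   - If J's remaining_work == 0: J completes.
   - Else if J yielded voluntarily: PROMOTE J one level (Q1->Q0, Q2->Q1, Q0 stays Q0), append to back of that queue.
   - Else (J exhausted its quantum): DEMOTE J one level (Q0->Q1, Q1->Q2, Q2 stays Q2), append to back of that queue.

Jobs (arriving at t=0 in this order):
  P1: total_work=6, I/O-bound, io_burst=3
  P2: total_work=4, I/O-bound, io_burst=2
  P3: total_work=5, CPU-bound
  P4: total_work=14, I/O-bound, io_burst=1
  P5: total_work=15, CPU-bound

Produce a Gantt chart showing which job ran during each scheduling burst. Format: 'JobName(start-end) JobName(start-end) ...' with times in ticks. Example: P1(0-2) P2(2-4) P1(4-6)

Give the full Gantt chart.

Answer: P1(0-3) P2(3-5) P3(5-8) P4(8-9) P5(9-12) P1(12-15) P2(15-17) P4(17-18) P4(18-19) P4(19-20) P4(20-21) P4(21-22) P4(22-23) P4(23-24) P4(24-25) P4(25-26) P4(26-27) P4(27-28) P4(28-29) P4(29-30) P3(30-32) P5(32-37) P5(37-44)

Derivation:
t=0-3: P1@Q0 runs 3, rem=3, I/O yield, promote→Q0. Q0=[P2,P3,P4,P5,P1] Q1=[] Q2=[]
t=3-5: P2@Q0 runs 2, rem=2, I/O yield, promote→Q0. Q0=[P3,P4,P5,P1,P2] Q1=[] Q2=[]
t=5-8: P3@Q0 runs 3, rem=2, quantum used, demote→Q1. Q0=[P4,P5,P1,P2] Q1=[P3] Q2=[]
t=8-9: P4@Q0 runs 1, rem=13, I/O yield, promote→Q0. Q0=[P5,P1,P2,P4] Q1=[P3] Q2=[]
t=9-12: P5@Q0 runs 3, rem=12, quantum used, demote→Q1. Q0=[P1,P2,P4] Q1=[P3,P5] Q2=[]
t=12-15: P1@Q0 runs 3, rem=0, completes. Q0=[P2,P4] Q1=[P3,P5] Q2=[]
t=15-17: P2@Q0 runs 2, rem=0, completes. Q0=[P4] Q1=[P3,P5] Q2=[]
t=17-18: P4@Q0 runs 1, rem=12, I/O yield, promote→Q0. Q0=[P4] Q1=[P3,P5] Q2=[]
t=18-19: P4@Q0 runs 1, rem=11, I/O yield, promote→Q0. Q0=[P4] Q1=[P3,P5] Q2=[]
t=19-20: P4@Q0 runs 1, rem=10, I/O yield, promote→Q0. Q0=[P4] Q1=[P3,P5] Q2=[]
t=20-21: P4@Q0 runs 1, rem=9, I/O yield, promote→Q0. Q0=[P4] Q1=[P3,P5] Q2=[]
t=21-22: P4@Q0 runs 1, rem=8, I/O yield, promote→Q0. Q0=[P4] Q1=[P3,P5] Q2=[]
t=22-23: P4@Q0 runs 1, rem=7, I/O yield, promote→Q0. Q0=[P4] Q1=[P3,P5] Q2=[]
t=23-24: P4@Q0 runs 1, rem=6, I/O yield, promote→Q0. Q0=[P4] Q1=[P3,P5] Q2=[]
t=24-25: P4@Q0 runs 1, rem=5, I/O yield, promote→Q0. Q0=[P4] Q1=[P3,P5] Q2=[]
t=25-26: P4@Q0 runs 1, rem=4, I/O yield, promote→Q0. Q0=[P4] Q1=[P3,P5] Q2=[]
t=26-27: P4@Q0 runs 1, rem=3, I/O yield, promote→Q0. Q0=[P4] Q1=[P3,P5] Q2=[]
t=27-28: P4@Q0 runs 1, rem=2, I/O yield, promote→Q0. Q0=[P4] Q1=[P3,P5] Q2=[]
t=28-29: P4@Q0 runs 1, rem=1, I/O yield, promote→Q0. Q0=[P4] Q1=[P3,P5] Q2=[]
t=29-30: P4@Q0 runs 1, rem=0, completes. Q0=[] Q1=[P3,P5] Q2=[]
t=30-32: P3@Q1 runs 2, rem=0, completes. Q0=[] Q1=[P5] Q2=[]
t=32-37: P5@Q1 runs 5, rem=7, quantum used, demote→Q2. Q0=[] Q1=[] Q2=[P5]
t=37-44: P5@Q2 runs 7, rem=0, completes. Q0=[] Q1=[] Q2=[]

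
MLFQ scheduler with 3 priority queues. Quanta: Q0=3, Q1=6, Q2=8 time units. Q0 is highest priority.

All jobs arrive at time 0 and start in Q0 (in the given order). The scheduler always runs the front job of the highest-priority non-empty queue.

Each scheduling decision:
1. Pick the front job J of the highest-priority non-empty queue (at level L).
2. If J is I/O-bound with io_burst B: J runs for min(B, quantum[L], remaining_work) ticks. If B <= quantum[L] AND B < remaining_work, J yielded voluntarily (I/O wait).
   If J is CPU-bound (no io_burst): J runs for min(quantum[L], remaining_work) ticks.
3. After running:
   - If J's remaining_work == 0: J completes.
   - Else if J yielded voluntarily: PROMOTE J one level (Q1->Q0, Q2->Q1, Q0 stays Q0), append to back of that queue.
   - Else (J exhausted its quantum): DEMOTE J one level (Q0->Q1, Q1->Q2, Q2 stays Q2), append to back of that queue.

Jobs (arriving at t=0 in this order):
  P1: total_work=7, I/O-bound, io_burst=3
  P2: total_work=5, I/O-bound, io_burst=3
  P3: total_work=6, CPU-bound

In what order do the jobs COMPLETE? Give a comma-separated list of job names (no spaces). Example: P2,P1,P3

Answer: P2,P1,P3

Derivation:
t=0-3: P1@Q0 runs 3, rem=4, I/O yield, promote→Q0. Q0=[P2,P3,P1] Q1=[] Q2=[]
t=3-6: P2@Q0 runs 3, rem=2, I/O yield, promote→Q0. Q0=[P3,P1,P2] Q1=[] Q2=[]
t=6-9: P3@Q0 runs 3, rem=3, quantum used, demote→Q1. Q0=[P1,P2] Q1=[P3] Q2=[]
t=9-12: P1@Q0 runs 3, rem=1, I/O yield, promote→Q0. Q0=[P2,P1] Q1=[P3] Q2=[]
t=12-14: P2@Q0 runs 2, rem=0, completes. Q0=[P1] Q1=[P3] Q2=[]
t=14-15: P1@Q0 runs 1, rem=0, completes. Q0=[] Q1=[P3] Q2=[]
t=15-18: P3@Q1 runs 3, rem=0, completes. Q0=[] Q1=[] Q2=[]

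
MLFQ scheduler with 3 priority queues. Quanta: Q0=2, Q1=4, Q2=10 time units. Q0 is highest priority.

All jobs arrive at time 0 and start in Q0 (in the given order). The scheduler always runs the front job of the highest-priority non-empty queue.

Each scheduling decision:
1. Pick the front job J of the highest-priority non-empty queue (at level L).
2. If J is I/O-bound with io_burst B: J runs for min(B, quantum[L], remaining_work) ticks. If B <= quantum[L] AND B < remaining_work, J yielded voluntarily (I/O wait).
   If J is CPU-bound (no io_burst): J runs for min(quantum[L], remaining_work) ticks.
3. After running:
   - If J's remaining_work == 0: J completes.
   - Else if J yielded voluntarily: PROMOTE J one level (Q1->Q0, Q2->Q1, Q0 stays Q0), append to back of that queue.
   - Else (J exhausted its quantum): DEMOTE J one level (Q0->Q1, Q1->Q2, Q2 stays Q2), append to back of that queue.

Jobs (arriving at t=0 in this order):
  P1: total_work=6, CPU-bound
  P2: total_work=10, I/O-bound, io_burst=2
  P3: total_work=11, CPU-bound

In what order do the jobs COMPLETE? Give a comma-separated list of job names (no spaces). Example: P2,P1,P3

t=0-2: P1@Q0 runs 2, rem=4, quantum used, demote→Q1. Q0=[P2,P3] Q1=[P1] Q2=[]
t=2-4: P2@Q0 runs 2, rem=8, I/O yield, promote→Q0. Q0=[P3,P2] Q1=[P1] Q2=[]
t=4-6: P3@Q0 runs 2, rem=9, quantum used, demote→Q1. Q0=[P2] Q1=[P1,P3] Q2=[]
t=6-8: P2@Q0 runs 2, rem=6, I/O yield, promote→Q0. Q0=[P2] Q1=[P1,P3] Q2=[]
t=8-10: P2@Q0 runs 2, rem=4, I/O yield, promote→Q0. Q0=[P2] Q1=[P1,P3] Q2=[]
t=10-12: P2@Q0 runs 2, rem=2, I/O yield, promote→Q0. Q0=[P2] Q1=[P1,P3] Q2=[]
t=12-14: P2@Q0 runs 2, rem=0, completes. Q0=[] Q1=[P1,P3] Q2=[]
t=14-18: P1@Q1 runs 4, rem=0, completes. Q0=[] Q1=[P3] Q2=[]
t=18-22: P3@Q1 runs 4, rem=5, quantum used, demote→Q2. Q0=[] Q1=[] Q2=[P3]
t=22-27: P3@Q2 runs 5, rem=0, completes. Q0=[] Q1=[] Q2=[]

Answer: P2,P1,P3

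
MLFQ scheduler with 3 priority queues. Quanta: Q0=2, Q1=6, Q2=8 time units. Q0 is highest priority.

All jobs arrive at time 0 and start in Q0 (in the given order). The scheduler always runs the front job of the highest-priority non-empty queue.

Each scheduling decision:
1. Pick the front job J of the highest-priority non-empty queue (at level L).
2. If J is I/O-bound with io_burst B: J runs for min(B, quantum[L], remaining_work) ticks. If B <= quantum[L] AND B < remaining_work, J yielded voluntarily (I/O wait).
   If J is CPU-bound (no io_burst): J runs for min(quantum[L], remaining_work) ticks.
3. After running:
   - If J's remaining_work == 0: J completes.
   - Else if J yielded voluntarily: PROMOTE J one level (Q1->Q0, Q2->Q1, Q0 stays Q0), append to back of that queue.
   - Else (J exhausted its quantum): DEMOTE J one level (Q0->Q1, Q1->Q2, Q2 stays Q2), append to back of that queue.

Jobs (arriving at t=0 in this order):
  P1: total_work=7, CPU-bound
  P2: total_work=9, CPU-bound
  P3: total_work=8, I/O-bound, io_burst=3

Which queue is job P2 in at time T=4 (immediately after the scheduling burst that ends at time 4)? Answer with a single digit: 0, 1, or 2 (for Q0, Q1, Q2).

Answer: 1

Derivation:
t=0-2: P1@Q0 runs 2, rem=5, quantum used, demote→Q1. Q0=[P2,P3] Q1=[P1] Q2=[]
t=2-4: P2@Q0 runs 2, rem=7, quantum used, demote→Q1. Q0=[P3] Q1=[P1,P2] Q2=[]
t=4-6: P3@Q0 runs 2, rem=6, quantum used, demote→Q1. Q0=[] Q1=[P1,P2,P3] Q2=[]
t=6-11: P1@Q1 runs 5, rem=0, completes. Q0=[] Q1=[P2,P3] Q2=[]
t=11-17: P2@Q1 runs 6, rem=1, quantum used, demote→Q2. Q0=[] Q1=[P3] Q2=[P2]
t=17-20: P3@Q1 runs 3, rem=3, I/O yield, promote→Q0. Q0=[P3] Q1=[] Q2=[P2]
t=20-22: P3@Q0 runs 2, rem=1, quantum used, demote→Q1. Q0=[] Q1=[P3] Q2=[P2]
t=22-23: P3@Q1 runs 1, rem=0, completes. Q0=[] Q1=[] Q2=[P2]
t=23-24: P2@Q2 runs 1, rem=0, completes. Q0=[] Q1=[] Q2=[]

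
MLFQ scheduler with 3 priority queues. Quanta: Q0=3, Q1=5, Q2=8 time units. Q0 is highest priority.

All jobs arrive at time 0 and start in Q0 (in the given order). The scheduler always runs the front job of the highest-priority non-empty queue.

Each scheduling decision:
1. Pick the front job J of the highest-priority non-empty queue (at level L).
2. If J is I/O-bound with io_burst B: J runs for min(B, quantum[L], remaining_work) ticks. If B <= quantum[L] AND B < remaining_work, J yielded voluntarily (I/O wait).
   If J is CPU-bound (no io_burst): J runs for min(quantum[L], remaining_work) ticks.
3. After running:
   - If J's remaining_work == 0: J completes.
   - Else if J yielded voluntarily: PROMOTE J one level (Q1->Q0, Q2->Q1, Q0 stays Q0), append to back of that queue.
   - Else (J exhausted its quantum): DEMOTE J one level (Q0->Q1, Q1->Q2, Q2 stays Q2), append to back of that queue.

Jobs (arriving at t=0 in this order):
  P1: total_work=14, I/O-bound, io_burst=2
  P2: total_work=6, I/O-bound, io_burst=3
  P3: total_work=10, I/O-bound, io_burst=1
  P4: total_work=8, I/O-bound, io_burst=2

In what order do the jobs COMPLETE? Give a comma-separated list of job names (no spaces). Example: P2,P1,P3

Answer: P2,P4,P1,P3

Derivation:
t=0-2: P1@Q0 runs 2, rem=12, I/O yield, promote→Q0. Q0=[P2,P3,P4,P1] Q1=[] Q2=[]
t=2-5: P2@Q0 runs 3, rem=3, I/O yield, promote→Q0. Q0=[P3,P4,P1,P2] Q1=[] Q2=[]
t=5-6: P3@Q0 runs 1, rem=9, I/O yield, promote→Q0. Q0=[P4,P1,P2,P3] Q1=[] Q2=[]
t=6-8: P4@Q0 runs 2, rem=6, I/O yield, promote→Q0. Q0=[P1,P2,P3,P4] Q1=[] Q2=[]
t=8-10: P1@Q0 runs 2, rem=10, I/O yield, promote→Q0. Q0=[P2,P3,P4,P1] Q1=[] Q2=[]
t=10-13: P2@Q0 runs 3, rem=0, completes. Q0=[P3,P4,P1] Q1=[] Q2=[]
t=13-14: P3@Q0 runs 1, rem=8, I/O yield, promote→Q0. Q0=[P4,P1,P3] Q1=[] Q2=[]
t=14-16: P4@Q0 runs 2, rem=4, I/O yield, promote→Q0. Q0=[P1,P3,P4] Q1=[] Q2=[]
t=16-18: P1@Q0 runs 2, rem=8, I/O yield, promote→Q0. Q0=[P3,P4,P1] Q1=[] Q2=[]
t=18-19: P3@Q0 runs 1, rem=7, I/O yield, promote→Q0. Q0=[P4,P1,P3] Q1=[] Q2=[]
t=19-21: P4@Q0 runs 2, rem=2, I/O yield, promote→Q0. Q0=[P1,P3,P4] Q1=[] Q2=[]
t=21-23: P1@Q0 runs 2, rem=6, I/O yield, promote→Q0. Q0=[P3,P4,P1] Q1=[] Q2=[]
t=23-24: P3@Q0 runs 1, rem=6, I/O yield, promote→Q0. Q0=[P4,P1,P3] Q1=[] Q2=[]
t=24-26: P4@Q0 runs 2, rem=0, completes. Q0=[P1,P3] Q1=[] Q2=[]
t=26-28: P1@Q0 runs 2, rem=4, I/O yield, promote→Q0. Q0=[P3,P1] Q1=[] Q2=[]
t=28-29: P3@Q0 runs 1, rem=5, I/O yield, promote→Q0. Q0=[P1,P3] Q1=[] Q2=[]
t=29-31: P1@Q0 runs 2, rem=2, I/O yield, promote→Q0. Q0=[P3,P1] Q1=[] Q2=[]
t=31-32: P3@Q0 runs 1, rem=4, I/O yield, promote→Q0. Q0=[P1,P3] Q1=[] Q2=[]
t=32-34: P1@Q0 runs 2, rem=0, completes. Q0=[P3] Q1=[] Q2=[]
t=34-35: P3@Q0 runs 1, rem=3, I/O yield, promote→Q0. Q0=[P3] Q1=[] Q2=[]
t=35-36: P3@Q0 runs 1, rem=2, I/O yield, promote→Q0. Q0=[P3] Q1=[] Q2=[]
t=36-37: P3@Q0 runs 1, rem=1, I/O yield, promote→Q0. Q0=[P3] Q1=[] Q2=[]
t=37-38: P3@Q0 runs 1, rem=0, completes. Q0=[] Q1=[] Q2=[]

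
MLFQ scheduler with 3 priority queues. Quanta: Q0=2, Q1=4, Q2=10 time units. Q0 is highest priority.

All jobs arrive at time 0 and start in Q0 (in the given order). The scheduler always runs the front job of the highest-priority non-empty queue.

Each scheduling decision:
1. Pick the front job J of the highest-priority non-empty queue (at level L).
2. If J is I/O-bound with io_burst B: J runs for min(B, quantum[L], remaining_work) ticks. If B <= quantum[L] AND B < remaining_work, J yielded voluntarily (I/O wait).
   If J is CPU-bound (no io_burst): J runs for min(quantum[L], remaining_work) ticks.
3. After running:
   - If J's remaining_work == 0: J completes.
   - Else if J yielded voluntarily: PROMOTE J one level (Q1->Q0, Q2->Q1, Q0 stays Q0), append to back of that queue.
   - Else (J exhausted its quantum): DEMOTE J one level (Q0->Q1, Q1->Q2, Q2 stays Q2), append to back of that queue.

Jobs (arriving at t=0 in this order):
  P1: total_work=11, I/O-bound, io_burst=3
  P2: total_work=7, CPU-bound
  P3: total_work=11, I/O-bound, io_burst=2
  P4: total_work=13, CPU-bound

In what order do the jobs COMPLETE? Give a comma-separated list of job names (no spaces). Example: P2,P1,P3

Answer: P3,P1,P2,P4

Derivation:
t=0-2: P1@Q0 runs 2, rem=9, quantum used, demote→Q1. Q0=[P2,P3,P4] Q1=[P1] Q2=[]
t=2-4: P2@Q0 runs 2, rem=5, quantum used, demote→Q1. Q0=[P3,P4] Q1=[P1,P2] Q2=[]
t=4-6: P3@Q0 runs 2, rem=9, I/O yield, promote→Q0. Q0=[P4,P3] Q1=[P1,P2] Q2=[]
t=6-8: P4@Q0 runs 2, rem=11, quantum used, demote→Q1. Q0=[P3] Q1=[P1,P2,P4] Q2=[]
t=8-10: P3@Q0 runs 2, rem=7, I/O yield, promote→Q0. Q0=[P3] Q1=[P1,P2,P4] Q2=[]
t=10-12: P3@Q0 runs 2, rem=5, I/O yield, promote→Q0. Q0=[P3] Q1=[P1,P2,P4] Q2=[]
t=12-14: P3@Q0 runs 2, rem=3, I/O yield, promote→Q0. Q0=[P3] Q1=[P1,P2,P4] Q2=[]
t=14-16: P3@Q0 runs 2, rem=1, I/O yield, promote→Q0. Q0=[P3] Q1=[P1,P2,P4] Q2=[]
t=16-17: P3@Q0 runs 1, rem=0, completes. Q0=[] Q1=[P1,P2,P4] Q2=[]
t=17-20: P1@Q1 runs 3, rem=6, I/O yield, promote→Q0. Q0=[P1] Q1=[P2,P4] Q2=[]
t=20-22: P1@Q0 runs 2, rem=4, quantum used, demote→Q1. Q0=[] Q1=[P2,P4,P1] Q2=[]
t=22-26: P2@Q1 runs 4, rem=1, quantum used, demote→Q2. Q0=[] Q1=[P4,P1] Q2=[P2]
t=26-30: P4@Q1 runs 4, rem=7, quantum used, demote→Q2. Q0=[] Q1=[P1] Q2=[P2,P4]
t=30-33: P1@Q1 runs 3, rem=1, I/O yield, promote→Q0. Q0=[P1] Q1=[] Q2=[P2,P4]
t=33-34: P1@Q0 runs 1, rem=0, completes. Q0=[] Q1=[] Q2=[P2,P4]
t=34-35: P2@Q2 runs 1, rem=0, completes. Q0=[] Q1=[] Q2=[P4]
t=35-42: P4@Q2 runs 7, rem=0, completes. Q0=[] Q1=[] Q2=[]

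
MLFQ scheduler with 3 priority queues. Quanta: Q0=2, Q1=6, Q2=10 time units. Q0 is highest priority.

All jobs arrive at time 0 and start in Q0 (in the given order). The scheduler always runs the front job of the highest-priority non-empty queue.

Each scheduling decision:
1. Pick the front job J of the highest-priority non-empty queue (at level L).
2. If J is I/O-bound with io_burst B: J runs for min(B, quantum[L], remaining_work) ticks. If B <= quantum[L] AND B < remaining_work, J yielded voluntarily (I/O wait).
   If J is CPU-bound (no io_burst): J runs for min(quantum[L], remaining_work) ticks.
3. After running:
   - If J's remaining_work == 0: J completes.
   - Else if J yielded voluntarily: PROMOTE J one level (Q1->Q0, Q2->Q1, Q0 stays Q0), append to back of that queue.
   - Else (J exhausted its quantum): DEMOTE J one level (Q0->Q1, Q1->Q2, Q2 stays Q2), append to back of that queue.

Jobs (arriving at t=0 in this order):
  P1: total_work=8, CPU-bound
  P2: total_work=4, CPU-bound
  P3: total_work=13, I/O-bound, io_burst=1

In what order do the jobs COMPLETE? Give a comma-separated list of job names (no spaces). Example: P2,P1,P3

Answer: P3,P1,P2

Derivation:
t=0-2: P1@Q0 runs 2, rem=6, quantum used, demote→Q1. Q0=[P2,P3] Q1=[P1] Q2=[]
t=2-4: P2@Q0 runs 2, rem=2, quantum used, demote→Q1. Q0=[P3] Q1=[P1,P2] Q2=[]
t=4-5: P3@Q0 runs 1, rem=12, I/O yield, promote→Q0. Q0=[P3] Q1=[P1,P2] Q2=[]
t=5-6: P3@Q0 runs 1, rem=11, I/O yield, promote→Q0. Q0=[P3] Q1=[P1,P2] Q2=[]
t=6-7: P3@Q0 runs 1, rem=10, I/O yield, promote→Q0. Q0=[P3] Q1=[P1,P2] Q2=[]
t=7-8: P3@Q0 runs 1, rem=9, I/O yield, promote→Q0. Q0=[P3] Q1=[P1,P2] Q2=[]
t=8-9: P3@Q0 runs 1, rem=8, I/O yield, promote→Q0. Q0=[P3] Q1=[P1,P2] Q2=[]
t=9-10: P3@Q0 runs 1, rem=7, I/O yield, promote→Q0. Q0=[P3] Q1=[P1,P2] Q2=[]
t=10-11: P3@Q0 runs 1, rem=6, I/O yield, promote→Q0. Q0=[P3] Q1=[P1,P2] Q2=[]
t=11-12: P3@Q0 runs 1, rem=5, I/O yield, promote→Q0. Q0=[P3] Q1=[P1,P2] Q2=[]
t=12-13: P3@Q0 runs 1, rem=4, I/O yield, promote→Q0. Q0=[P3] Q1=[P1,P2] Q2=[]
t=13-14: P3@Q0 runs 1, rem=3, I/O yield, promote→Q0. Q0=[P3] Q1=[P1,P2] Q2=[]
t=14-15: P3@Q0 runs 1, rem=2, I/O yield, promote→Q0. Q0=[P3] Q1=[P1,P2] Q2=[]
t=15-16: P3@Q0 runs 1, rem=1, I/O yield, promote→Q0. Q0=[P3] Q1=[P1,P2] Q2=[]
t=16-17: P3@Q0 runs 1, rem=0, completes. Q0=[] Q1=[P1,P2] Q2=[]
t=17-23: P1@Q1 runs 6, rem=0, completes. Q0=[] Q1=[P2] Q2=[]
t=23-25: P2@Q1 runs 2, rem=0, completes. Q0=[] Q1=[] Q2=[]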